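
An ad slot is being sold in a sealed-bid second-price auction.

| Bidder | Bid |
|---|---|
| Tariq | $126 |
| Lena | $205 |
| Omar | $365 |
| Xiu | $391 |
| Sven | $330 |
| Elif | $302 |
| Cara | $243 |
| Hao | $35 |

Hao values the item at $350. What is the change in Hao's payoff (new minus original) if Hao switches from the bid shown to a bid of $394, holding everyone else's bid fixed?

−$41

The highest bid among the other bidders is $391; Hao's bid doesn't change that.
Original bid $35: Hao is not highest (top rival bid is $391); payoff $0.
Alternative bid $394: Hao is highest, pays the top rival bid $391; payoff $350 − $391 = −$41.
Change in payoff = −$41 − ($0) = −$41.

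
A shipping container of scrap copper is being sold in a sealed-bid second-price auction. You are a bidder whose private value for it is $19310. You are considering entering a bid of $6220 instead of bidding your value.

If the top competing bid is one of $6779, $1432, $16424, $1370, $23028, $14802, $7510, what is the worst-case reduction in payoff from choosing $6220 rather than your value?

$6779: truthful gives $12531, deviation gives $0 → loss $12531.
$1432: same outcome either way → loss $0.
$16424: truthful gives $2886, deviation gives $0 → loss $2886.
$1370: same outcome either way → loss $0.
$23028: same outcome either way → loss $0.
$14802: truthful gives $4508, deviation gives $0 → loss $4508.
$7510: truthful gives $11800, deviation gives $0 → loss $11800.
Maximum loss: $12531.

$12531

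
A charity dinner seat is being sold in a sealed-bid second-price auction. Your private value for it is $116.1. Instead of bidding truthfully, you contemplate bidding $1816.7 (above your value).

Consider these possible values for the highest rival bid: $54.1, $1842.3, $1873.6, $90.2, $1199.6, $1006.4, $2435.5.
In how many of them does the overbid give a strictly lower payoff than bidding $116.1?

The deviation hurts exactly when the highest competing bid lies strictly between $116.1 and $1816.7 — overbidding then wins at a price above your value.
$54.1: below both → same outcome either way.
$1842.3: above both → same outcome either way.
$1873.6: above both → same outcome either way.
$90.2: below both → same outcome either way.
$1199.6: inside the interval → strictly worse (loss $1083.5).
$1006.4: inside the interval → strictly worse (loss $890.3).
$2435.5: above both → same outcome either way.
Count: 2.

2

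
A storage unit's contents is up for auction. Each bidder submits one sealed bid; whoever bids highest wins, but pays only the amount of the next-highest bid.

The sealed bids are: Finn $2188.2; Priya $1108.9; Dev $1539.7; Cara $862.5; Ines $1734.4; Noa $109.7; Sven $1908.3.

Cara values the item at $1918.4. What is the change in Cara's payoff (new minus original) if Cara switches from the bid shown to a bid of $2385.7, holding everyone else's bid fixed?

−$269.8

The highest bid among the other bidders is $2188.2; Cara's bid doesn't change that.
Original bid $862.5: Cara is not highest (top rival bid is $2188.2); payoff $0.
Alternative bid $2385.7: Cara is highest, pays the top rival bid $2188.2; payoff $1918.4 − $2188.2 = −$269.8.
Change in payoff = −$269.8 − ($0) = −$269.8.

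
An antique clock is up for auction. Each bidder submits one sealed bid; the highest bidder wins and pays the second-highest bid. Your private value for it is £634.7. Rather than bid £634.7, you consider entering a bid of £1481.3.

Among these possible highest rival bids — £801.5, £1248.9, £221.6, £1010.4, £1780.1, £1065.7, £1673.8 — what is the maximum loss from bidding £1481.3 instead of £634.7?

£614.2

£801.5: truthful gives £0, deviation gives −£166.8 → loss £166.8.
£1248.9: truthful gives £0, deviation gives −£614.2 → loss £614.2.
£221.6: same outcome either way → loss £0.
£1010.4: truthful gives £0, deviation gives −£375.7 → loss £375.7.
£1780.1: same outcome either way → loss £0.
£1065.7: truthful gives £0, deviation gives −£431 → loss £431.
£1673.8: same outcome either way → loss £0.
Maximum loss: £614.2.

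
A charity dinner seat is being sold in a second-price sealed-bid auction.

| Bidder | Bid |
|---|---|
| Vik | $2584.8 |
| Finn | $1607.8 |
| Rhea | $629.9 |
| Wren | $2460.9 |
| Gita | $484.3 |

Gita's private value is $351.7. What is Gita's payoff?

$0

Highest bid: Vik at $2584.8, so Vik wins.
Second-highest bid: Wren at $2460.9 — that is the price the winner pays.
Gita did not win, so Gita pays nothing and receives nothing: payoff $0.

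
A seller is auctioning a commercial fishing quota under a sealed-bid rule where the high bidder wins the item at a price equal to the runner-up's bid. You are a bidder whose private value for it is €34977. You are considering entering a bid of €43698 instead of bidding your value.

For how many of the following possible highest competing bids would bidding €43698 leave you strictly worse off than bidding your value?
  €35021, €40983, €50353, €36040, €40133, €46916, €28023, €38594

The deviation hurts exactly when the highest competing bid lies strictly between €34977 and €43698 — overbidding then wins at a price above your value.
€35021: inside the interval → strictly worse (loss €44).
€40983: inside the interval → strictly worse (loss €6006).
€50353: above both → same outcome either way.
€36040: inside the interval → strictly worse (loss €1063).
€40133: inside the interval → strictly worse (loss €5156).
€46916: above both → same outcome either way.
€28023: below both → same outcome either way.
€38594: inside the interval → strictly worse (loss €3617).
Count: 5.

5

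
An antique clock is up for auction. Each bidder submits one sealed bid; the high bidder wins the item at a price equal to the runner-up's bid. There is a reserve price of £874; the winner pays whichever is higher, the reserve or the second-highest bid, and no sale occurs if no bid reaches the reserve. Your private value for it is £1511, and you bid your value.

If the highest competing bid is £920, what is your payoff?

£591

Your bid £1511 is the highest and exceeds the reserve.
Price = max(second-highest bid, reserve) = max(£920, £874) = £920.
Payoff = £1511 − £920 = £591.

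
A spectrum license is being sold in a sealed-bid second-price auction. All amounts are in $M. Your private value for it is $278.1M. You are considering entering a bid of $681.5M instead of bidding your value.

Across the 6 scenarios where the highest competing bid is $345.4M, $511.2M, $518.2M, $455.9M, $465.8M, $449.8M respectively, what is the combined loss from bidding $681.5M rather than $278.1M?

The deviation costs you only when the competing bid falls strictly between $278.1M and $681.5M; elsewhere both bids give the same outcome.
$345.4M: truthful payoff $0M, deviation payoff −$67.3M → loss $67.3M.
$511.2M: truthful payoff $0M, deviation payoff −$233.1M → loss $233.1M.
$518.2M: truthful payoff $0M, deviation payoff −$240.1M → loss $240.1M.
$455.9M: truthful payoff $0M, deviation payoff −$177.8M → loss $177.8M.
$465.8M: truthful payoff $0M, deviation payoff −$187.7M → loss $187.7M.
$449.8M: truthful payoff $0M, deviation payoff −$171.7M → loss $171.7M.
Total loss = $67.3M + $233.1M + $240.1M + $177.8M + $187.7M + $171.7M = $1077.7M.

$1077.7M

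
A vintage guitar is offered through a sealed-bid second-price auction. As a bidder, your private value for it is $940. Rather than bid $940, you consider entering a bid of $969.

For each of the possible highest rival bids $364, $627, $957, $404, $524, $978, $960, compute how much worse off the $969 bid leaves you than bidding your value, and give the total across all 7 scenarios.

$37

The deviation costs you only when the competing bid falls strictly between $940 and $969; elsewhere both bids give the same outcome.
$364: outcomes coincide → loss $0.
$627: outcomes coincide → loss $0.
$957: truthful payoff $0, deviation payoff −$17 → loss $17.
$404: outcomes coincide → loss $0.
$524: outcomes coincide → loss $0.
$978: outcomes coincide → loss $0.
$960: truthful payoff $0, deviation payoff −$20 → loss $20.
Total loss = $17 + $20 = $37.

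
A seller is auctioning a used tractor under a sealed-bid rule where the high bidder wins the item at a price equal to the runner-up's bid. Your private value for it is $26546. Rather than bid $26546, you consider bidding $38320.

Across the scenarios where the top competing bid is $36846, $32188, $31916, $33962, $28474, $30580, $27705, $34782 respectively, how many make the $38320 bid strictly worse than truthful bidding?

The deviation hurts exactly when the highest competing bid lies strictly between $26546 and $38320 — overbidding then wins at a price above your value.
$36846: inside the interval → strictly worse (loss $10300).
$32188: inside the interval → strictly worse (loss $5642).
$31916: inside the interval → strictly worse (loss $5370).
$33962: inside the interval → strictly worse (loss $7416).
$28474: inside the interval → strictly worse (loss $1928).
$30580: inside the interval → strictly worse (loss $4034).
$27705: inside the interval → strictly worse (loss $1159).
$34782: inside the interval → strictly worse (loss $8236).
Count: 8.

8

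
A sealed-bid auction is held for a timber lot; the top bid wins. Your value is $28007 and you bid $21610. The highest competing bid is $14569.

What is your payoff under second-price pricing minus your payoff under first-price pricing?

$7041

You have the highest bid, so you win under either rule.
Second-price: pay $14569 → payoff $13438.
First-price: pay your own bid $21610 → payoff $6397.
Difference = $13438 − ($6397) = $7041.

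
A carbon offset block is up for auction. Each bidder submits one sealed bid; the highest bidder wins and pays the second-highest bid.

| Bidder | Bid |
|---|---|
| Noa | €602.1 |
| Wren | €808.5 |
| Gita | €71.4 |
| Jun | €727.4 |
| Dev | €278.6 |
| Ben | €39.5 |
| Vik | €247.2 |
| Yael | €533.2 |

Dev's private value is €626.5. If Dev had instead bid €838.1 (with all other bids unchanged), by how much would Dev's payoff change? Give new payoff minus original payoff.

−€182

The highest bid among the other bidders is €808.5; Dev's bid doesn't change that.
Original bid €278.6: Dev is not highest (top rival bid is €808.5); payoff €0.
Alternative bid €838.1: Dev is highest, pays the top rival bid €808.5; payoff €626.5 − €808.5 = −€182.
Change in payoff = −€182 − (€0) = −€182.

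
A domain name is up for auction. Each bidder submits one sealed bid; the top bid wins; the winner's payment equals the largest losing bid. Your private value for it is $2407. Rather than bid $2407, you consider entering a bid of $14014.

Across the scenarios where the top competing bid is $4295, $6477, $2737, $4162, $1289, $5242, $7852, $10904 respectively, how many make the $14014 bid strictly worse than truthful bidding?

7

The deviation hurts exactly when the highest competing bid lies strictly between $2407 and $14014 — overbidding then wins at a price above your value.
$4295: inside the interval → strictly worse (loss $1888).
$6477: inside the interval → strictly worse (loss $4070).
$2737: inside the interval → strictly worse (loss $330).
$4162: inside the interval → strictly worse (loss $1755).
$1289: below both → same outcome either way.
$5242: inside the interval → strictly worse (loss $2835).
$7852: inside the interval → strictly worse (loss $5445).
$10904: inside the interval → strictly worse (loss $8497).
Count: 7.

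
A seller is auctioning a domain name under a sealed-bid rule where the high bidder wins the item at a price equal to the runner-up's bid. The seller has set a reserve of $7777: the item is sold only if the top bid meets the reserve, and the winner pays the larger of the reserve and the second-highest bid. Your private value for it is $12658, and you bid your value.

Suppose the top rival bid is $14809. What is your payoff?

Your bid $12658 is below the highest competing bid $14809, so you lose. Payoff $0.

$0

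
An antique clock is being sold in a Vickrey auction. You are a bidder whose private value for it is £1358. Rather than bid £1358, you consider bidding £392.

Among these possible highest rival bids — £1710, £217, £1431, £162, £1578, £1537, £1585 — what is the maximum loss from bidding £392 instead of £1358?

£1710: same outcome either way → loss £0.
£217: same outcome either way → loss £0.
£1431: same outcome either way → loss £0.
£162: same outcome either way → loss £0.
£1578: same outcome either way → loss £0.
£1537: same outcome either way → loss £0.
£1585: same outcome either way → loss £0.
Maximum loss: £0.

£0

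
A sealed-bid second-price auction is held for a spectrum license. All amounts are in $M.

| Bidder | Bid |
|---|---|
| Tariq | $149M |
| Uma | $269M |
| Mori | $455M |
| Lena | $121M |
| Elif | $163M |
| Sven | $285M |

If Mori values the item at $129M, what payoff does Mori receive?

Highest bid: Mori at $455M, so Mori wins.
Second-highest bid: Sven at $285M — that is the price the winner pays.
Mori's payoff = value − price = $129M − $285M = −$156M.

−$156M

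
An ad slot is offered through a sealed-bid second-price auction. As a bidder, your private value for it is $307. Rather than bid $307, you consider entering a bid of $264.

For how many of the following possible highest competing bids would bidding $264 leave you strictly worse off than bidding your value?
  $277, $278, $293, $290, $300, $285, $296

The deviation hurts exactly when the highest competing bid lies strictly between $264 and $307 — underbidding then forfeits a profitable win.
$277: inside the interval → strictly worse (loss $30).
$278: inside the interval → strictly worse (loss $29).
$293: inside the interval → strictly worse (loss $14).
$290: inside the interval → strictly worse (loss $17).
$300: inside the interval → strictly worse (loss $7).
$285: inside the interval → strictly worse (loss $22).
$296: inside the interval → strictly worse (loss $11).
Count: 7.

7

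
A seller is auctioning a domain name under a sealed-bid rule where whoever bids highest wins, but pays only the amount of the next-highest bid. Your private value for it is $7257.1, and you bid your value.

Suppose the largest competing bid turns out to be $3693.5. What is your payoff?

Your bid $7257.1 exceeds the highest competing bid $3693.5, so you win.
In a second-price auction the winner pays the second-highest bid, $3693.5.
Payoff = value − price = $7257.1 − $3693.5 = $3563.6.

$3563.6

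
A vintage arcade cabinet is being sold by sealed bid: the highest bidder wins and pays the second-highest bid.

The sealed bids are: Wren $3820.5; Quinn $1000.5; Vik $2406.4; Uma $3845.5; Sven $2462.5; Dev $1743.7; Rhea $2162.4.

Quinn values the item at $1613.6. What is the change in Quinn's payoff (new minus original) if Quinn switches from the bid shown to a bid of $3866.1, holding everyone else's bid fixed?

The highest bid among the other bidders is $3845.5; Quinn's bid doesn't change that.
Original bid $1000.5: Quinn is not highest (top rival bid is $3845.5); payoff $0.
Alternative bid $3866.1: Quinn is highest, pays the top rival bid $3845.5; payoff $1613.6 − $3845.5 = −$2231.9.
Change in payoff = −$2231.9 − ($0) = −$2231.9.

−$2231.9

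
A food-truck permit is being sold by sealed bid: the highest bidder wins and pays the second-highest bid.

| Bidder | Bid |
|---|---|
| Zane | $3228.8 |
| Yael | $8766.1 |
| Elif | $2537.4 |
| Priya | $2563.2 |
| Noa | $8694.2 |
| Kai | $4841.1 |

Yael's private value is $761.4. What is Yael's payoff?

Highest bid: Yael at $8766.1, so Yael wins.
Second-highest bid: Noa at $8694.2 — that is the price the winner pays.
Yael's payoff = value − price = $761.4 − $8694.2 = −$7932.8.

−$7932.8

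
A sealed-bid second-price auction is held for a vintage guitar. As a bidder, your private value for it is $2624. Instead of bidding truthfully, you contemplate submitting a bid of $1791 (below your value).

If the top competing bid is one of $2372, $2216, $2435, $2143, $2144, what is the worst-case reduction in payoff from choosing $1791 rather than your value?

$2372: truthful gives $252, deviation gives $0 → loss $252.
$2216: truthful gives $408, deviation gives $0 → loss $408.
$2435: truthful gives $189, deviation gives $0 → loss $189.
$2143: truthful gives $481, deviation gives $0 → loss $481.
$2144: truthful gives $480, deviation gives $0 → loss $480.
Maximum loss: $481.

$481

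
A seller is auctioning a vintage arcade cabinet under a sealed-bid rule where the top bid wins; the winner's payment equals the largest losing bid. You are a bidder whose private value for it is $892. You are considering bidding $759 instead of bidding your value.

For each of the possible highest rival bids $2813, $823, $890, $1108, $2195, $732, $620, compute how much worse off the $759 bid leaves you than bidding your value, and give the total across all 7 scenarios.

$71

The deviation costs you only when the competing bid falls strictly between $759 and $892; elsewhere both bids give the same outcome.
$2813: outcomes coincide → loss $0.
$823: truthful payoff $69, deviation payoff $0 → loss $69.
$890: truthful payoff $2, deviation payoff $0 → loss $2.
$1108: outcomes coincide → loss $0.
$2195: outcomes coincide → loss $0.
$732: outcomes coincide → loss $0.
$620: outcomes coincide → loss $0.
Total loss = $69 + $2 = $71.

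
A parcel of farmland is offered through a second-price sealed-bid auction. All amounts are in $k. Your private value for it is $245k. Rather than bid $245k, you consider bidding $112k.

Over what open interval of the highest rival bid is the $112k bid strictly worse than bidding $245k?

($112k, $245k)

If the competing bid is below $112k, both bids win at the same price — no difference.
If it is above $245k, both bids lose — no difference.
If it lies strictly between $112k and $245k, bidding your value wins at a price below your value (positive payoff) while bidding $112k loses (payoff 0).
So the deviation strictly hurts on the open interval ($112k, $245k).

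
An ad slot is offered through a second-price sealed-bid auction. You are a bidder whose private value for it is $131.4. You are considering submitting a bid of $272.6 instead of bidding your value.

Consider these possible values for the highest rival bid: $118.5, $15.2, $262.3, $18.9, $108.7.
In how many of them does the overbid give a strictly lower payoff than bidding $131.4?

1

The deviation hurts exactly when the highest competing bid lies strictly between $131.4 and $272.6 — overbidding then wins at a price above your value.
$118.5: below both → same outcome either way.
$15.2: below both → same outcome either way.
$262.3: inside the interval → strictly worse (loss $130.9).
$18.9: below both → same outcome either way.
$108.7: below both → same outcome either way.
Count: 1.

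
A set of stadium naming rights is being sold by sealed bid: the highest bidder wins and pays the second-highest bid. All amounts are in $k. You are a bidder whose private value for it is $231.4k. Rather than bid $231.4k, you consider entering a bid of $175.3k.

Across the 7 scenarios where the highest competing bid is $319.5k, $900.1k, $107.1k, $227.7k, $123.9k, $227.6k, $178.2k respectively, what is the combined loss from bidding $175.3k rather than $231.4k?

The deviation costs you only when the competing bid falls strictly between $175.3k and $231.4k; elsewhere both bids give the same outcome.
$319.5k: outcomes coincide → loss $0k.
$900.1k: outcomes coincide → loss $0k.
$107.1k: outcomes coincide → loss $0k.
$227.7k: truthful payoff $3.7k, deviation payoff $0k → loss $3.7k.
$123.9k: outcomes coincide → loss $0k.
$227.6k: truthful payoff $3.8k, deviation payoff $0k → loss $3.8k.
$178.2k: truthful payoff $53.2k, deviation payoff $0k → loss $53.2k.
Total loss = $3.7k + $3.8k + $53.2k = $60.7k.

$60.7k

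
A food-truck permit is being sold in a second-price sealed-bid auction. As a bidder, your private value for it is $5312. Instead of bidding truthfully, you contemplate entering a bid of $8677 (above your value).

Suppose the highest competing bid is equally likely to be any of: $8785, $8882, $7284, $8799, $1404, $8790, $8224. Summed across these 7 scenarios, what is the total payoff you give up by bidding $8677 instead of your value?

The deviation costs you only when the competing bid falls strictly between $5312 and $8677; elsewhere both bids give the same outcome.
$8785: outcomes coincide → loss $0.
$8882: outcomes coincide → loss $0.
$7284: truthful payoff $0, deviation payoff −$1972 → loss $1972.
$8799: outcomes coincide → loss $0.
$1404: outcomes coincide → loss $0.
$8790: outcomes coincide → loss $0.
$8224: truthful payoff $0, deviation payoff −$2912 → loss $2912.
Total loss = $1972 + $2912 = $4884.

$4884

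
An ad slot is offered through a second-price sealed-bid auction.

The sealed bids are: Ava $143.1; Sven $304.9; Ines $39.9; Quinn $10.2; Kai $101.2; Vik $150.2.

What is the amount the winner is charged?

$150.2

Highest bid: Sven at $304.9, so Sven wins.
Second-highest bid: Vik at $150.2 — that is the price the winner pays.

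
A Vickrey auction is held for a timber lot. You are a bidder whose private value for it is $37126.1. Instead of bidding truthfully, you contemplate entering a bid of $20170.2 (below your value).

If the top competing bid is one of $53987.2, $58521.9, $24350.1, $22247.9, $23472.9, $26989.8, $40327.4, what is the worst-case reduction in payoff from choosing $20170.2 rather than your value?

$53987.2: same outcome either way → loss $0.
$58521.9: same outcome either way → loss $0.
$24350.1: truthful gives $12776, deviation gives $0 → loss $12776.
$22247.9: truthful gives $14878.2, deviation gives $0 → loss $14878.2.
$23472.9: truthful gives $13653.2, deviation gives $0 → loss $13653.2.
$26989.8: truthful gives $10136.3, deviation gives $0 → loss $10136.3.
$40327.4: same outcome either way → loss $0.
Maximum loss: $14878.2.

$14878.2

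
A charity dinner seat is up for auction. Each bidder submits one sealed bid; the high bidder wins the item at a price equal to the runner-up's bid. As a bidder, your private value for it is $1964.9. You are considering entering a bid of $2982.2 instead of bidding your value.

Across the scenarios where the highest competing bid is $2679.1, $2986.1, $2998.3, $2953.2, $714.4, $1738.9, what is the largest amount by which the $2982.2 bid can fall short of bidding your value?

$2679.1: truthful gives $0, deviation gives −$714.2 → loss $714.2.
$2986.1: same outcome either way → loss $0.
$2998.3: same outcome either way → loss $0.
$2953.2: truthful gives $0, deviation gives −$988.3 → loss $988.3.
$714.4: same outcome either way → loss $0.
$1738.9: same outcome either way → loss $0.
Maximum loss: $988.3.

$988.3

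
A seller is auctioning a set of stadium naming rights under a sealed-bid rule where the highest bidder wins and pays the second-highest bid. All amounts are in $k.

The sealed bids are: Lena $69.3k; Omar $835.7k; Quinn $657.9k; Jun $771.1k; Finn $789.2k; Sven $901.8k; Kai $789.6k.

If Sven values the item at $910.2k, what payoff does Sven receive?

$74.5k

Highest bid: Sven at $901.8k, so Sven wins.
Second-highest bid: Omar at $835.7k — that is the price the winner pays.
Sven's payoff = value − price = $910.2k − $835.7k = $74.5k.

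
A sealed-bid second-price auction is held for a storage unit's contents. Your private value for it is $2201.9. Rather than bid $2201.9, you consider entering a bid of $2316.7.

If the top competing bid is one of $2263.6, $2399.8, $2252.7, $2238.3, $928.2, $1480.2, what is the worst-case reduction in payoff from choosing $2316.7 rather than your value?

$61.7

$2263.6: truthful gives $0, deviation gives −$61.7 → loss $61.7.
$2399.8: same outcome either way → loss $0.
$2252.7: truthful gives $0, deviation gives −$50.8 → loss $50.8.
$2238.3: truthful gives $0, deviation gives −$36.4 → loss $36.4.
$928.2: same outcome either way → loss $0.
$1480.2: same outcome either way → loss $0.
Maximum loss: $61.7.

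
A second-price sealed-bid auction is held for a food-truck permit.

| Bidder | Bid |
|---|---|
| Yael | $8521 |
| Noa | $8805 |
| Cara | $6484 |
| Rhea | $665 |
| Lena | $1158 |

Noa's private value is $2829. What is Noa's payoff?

Highest bid: Noa at $8805, so Noa wins.
Second-highest bid: Yael at $8521 — that is the price the winner pays.
Noa's payoff = value − price = $2829 − $8521 = −$5692.

−$5692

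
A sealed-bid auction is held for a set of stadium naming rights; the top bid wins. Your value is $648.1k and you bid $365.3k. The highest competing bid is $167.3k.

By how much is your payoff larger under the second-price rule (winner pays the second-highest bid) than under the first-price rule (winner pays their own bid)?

You have the highest bid, so you win under either rule.
Second-price: pay $167.3k → payoff $480.8k.
First-price: pay your own bid $365.3k → payoff $282.8k.
Difference = $480.8k − ($282.8k) = $198k.

$198k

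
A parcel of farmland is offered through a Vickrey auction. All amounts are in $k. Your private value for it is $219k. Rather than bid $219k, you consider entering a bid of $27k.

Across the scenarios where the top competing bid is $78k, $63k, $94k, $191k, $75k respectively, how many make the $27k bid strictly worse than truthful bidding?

5

The deviation hurts exactly when the highest competing bid lies strictly between $27k and $219k — underbidding then forfeits a profitable win.
$78k: inside the interval → strictly worse (loss $141k).
$63k: inside the interval → strictly worse (loss $156k).
$94k: inside the interval → strictly worse (loss $125k).
$191k: inside the interval → strictly worse (loss $28k).
$75k: inside the interval → strictly worse (loss $144k).
Count: 5.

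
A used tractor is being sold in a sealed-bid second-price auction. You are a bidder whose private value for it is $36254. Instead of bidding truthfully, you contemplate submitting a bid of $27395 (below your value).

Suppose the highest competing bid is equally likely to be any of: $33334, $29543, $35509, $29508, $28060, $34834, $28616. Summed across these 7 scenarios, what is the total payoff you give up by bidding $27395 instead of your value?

$34374

The deviation costs you only when the competing bid falls strictly between $27395 and $36254; elsewhere both bids give the same outcome.
$33334: truthful payoff $2920, deviation payoff $0 → loss $2920.
$29543: truthful payoff $6711, deviation payoff $0 → loss $6711.
$35509: truthful payoff $745, deviation payoff $0 → loss $745.
$29508: truthful payoff $6746, deviation payoff $0 → loss $6746.
$28060: truthful payoff $8194, deviation payoff $0 → loss $8194.
$34834: truthful payoff $1420, deviation payoff $0 → loss $1420.
$28616: truthful payoff $7638, deviation payoff $0 → loss $7638.
Total loss = $2920 + $6711 + $745 + $6746 + $8194 + $1420 + $7638 = $34374.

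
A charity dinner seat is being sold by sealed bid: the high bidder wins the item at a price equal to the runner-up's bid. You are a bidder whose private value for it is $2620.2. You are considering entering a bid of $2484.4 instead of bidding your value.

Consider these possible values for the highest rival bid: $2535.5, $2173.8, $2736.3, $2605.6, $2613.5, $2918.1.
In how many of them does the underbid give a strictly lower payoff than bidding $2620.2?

3

The deviation hurts exactly when the highest competing bid lies strictly between $2484.4 and $2620.2 — underbidding then forfeits a profitable win.
$2535.5: inside the interval → strictly worse (loss $84.7).
$2173.8: below both → same outcome either way.
$2736.3: above both → same outcome either way.
$2605.6: inside the interval → strictly worse (loss $14.6).
$2613.5: inside the interval → strictly worse (loss $6.7).
$2918.1: above both → same outcome either way.
Count: 3.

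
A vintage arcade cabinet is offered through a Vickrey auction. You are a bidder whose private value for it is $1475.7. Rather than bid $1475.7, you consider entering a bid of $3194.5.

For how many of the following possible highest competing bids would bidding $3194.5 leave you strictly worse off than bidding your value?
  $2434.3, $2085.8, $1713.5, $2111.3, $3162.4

5

The deviation hurts exactly when the highest competing bid lies strictly between $1475.7 and $3194.5 — overbidding then wins at a price above your value.
$2434.3: inside the interval → strictly worse (loss $958.6).
$2085.8: inside the interval → strictly worse (loss $610.1).
$1713.5: inside the interval → strictly worse (loss $237.8).
$2111.3: inside the interval → strictly worse (loss $635.6).
$3162.4: inside the interval → strictly worse (loss $1686.7).
Count: 5.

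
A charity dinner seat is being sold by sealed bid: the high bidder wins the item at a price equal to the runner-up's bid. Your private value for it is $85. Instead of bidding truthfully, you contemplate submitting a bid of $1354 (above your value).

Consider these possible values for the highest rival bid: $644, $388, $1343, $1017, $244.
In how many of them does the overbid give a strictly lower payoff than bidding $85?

The deviation hurts exactly when the highest competing bid lies strictly between $85 and $1354 — overbidding then wins at a price above your value.
$644: inside the interval → strictly worse (loss $559).
$388: inside the interval → strictly worse (loss $303).
$1343: inside the interval → strictly worse (loss $1258).
$1017: inside the interval → strictly worse (loss $932).
$244: inside the interval → strictly worse (loss $159).
Count: 5.

5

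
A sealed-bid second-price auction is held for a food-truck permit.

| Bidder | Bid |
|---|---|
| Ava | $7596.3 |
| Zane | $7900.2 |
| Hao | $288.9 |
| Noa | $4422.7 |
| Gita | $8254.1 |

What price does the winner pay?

$7900.2

Highest bid: Gita at $8254.1, so Gita wins.
Second-highest bid: Zane at $7900.2 — that is the price the winner pays.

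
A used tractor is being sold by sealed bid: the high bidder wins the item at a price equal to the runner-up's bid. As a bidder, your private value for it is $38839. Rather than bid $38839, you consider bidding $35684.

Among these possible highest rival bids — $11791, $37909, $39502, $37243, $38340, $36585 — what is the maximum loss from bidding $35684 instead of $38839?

$2254

$11791: same outcome either way → loss $0.
$37909: truthful gives $930, deviation gives $0 → loss $930.
$39502: same outcome either way → loss $0.
$37243: truthful gives $1596, deviation gives $0 → loss $1596.
$38340: truthful gives $499, deviation gives $0 → loss $499.
$36585: truthful gives $2254, deviation gives $0 → loss $2254.
Maximum loss: $2254.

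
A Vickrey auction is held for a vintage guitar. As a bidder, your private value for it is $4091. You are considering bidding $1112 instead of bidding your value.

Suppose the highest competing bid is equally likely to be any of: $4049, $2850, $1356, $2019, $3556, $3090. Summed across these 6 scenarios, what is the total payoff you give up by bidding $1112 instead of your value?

The deviation costs you only when the competing bid falls strictly between $1112 and $4091; elsewhere both bids give the same outcome.
$4049: truthful payoff $42, deviation payoff $0 → loss $42.
$2850: truthful payoff $1241, deviation payoff $0 → loss $1241.
$1356: truthful payoff $2735, deviation payoff $0 → loss $2735.
$2019: truthful payoff $2072, deviation payoff $0 → loss $2072.
$3556: truthful payoff $535, deviation payoff $0 → loss $535.
$3090: truthful payoff $1001, deviation payoff $0 → loss $1001.
Total loss = $42 + $1241 + $2735 + $2072 + $535 + $1001 = $7626.

$7626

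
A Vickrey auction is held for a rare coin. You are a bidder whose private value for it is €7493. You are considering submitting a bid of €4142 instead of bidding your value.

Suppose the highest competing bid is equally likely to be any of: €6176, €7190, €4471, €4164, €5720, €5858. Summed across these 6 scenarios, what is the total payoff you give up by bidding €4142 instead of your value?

€11379

The deviation costs you only when the competing bid falls strictly between €4142 and €7493; elsewhere both bids give the same outcome.
€6176: truthful payoff €1317, deviation payoff €0 → loss €1317.
€7190: truthful payoff €303, deviation payoff €0 → loss €303.
€4471: truthful payoff €3022, deviation payoff €0 → loss €3022.
€4164: truthful payoff €3329, deviation payoff €0 → loss €3329.
€5720: truthful payoff €1773, deviation payoff €0 → loss €1773.
€5858: truthful payoff €1635, deviation payoff €0 → loss €1635.
Total loss = €1317 + €303 + €3022 + €3329 + €1773 + €1635 = €11379.
Because the price is fixed by the runner-up's bid, deviating from your value can only change a good outcome into a bad one — never the reverse.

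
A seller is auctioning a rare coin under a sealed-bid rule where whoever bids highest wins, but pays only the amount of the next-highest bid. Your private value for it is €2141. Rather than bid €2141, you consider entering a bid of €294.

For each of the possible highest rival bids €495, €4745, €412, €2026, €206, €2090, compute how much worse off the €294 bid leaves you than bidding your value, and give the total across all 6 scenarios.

The deviation costs you only when the competing bid falls strictly between €294 and €2141; elsewhere both bids give the same outcome.
€495: truthful payoff €1646, deviation payoff €0 → loss €1646.
€4745: outcomes coincide → loss €0.
€412: truthful payoff €1729, deviation payoff €0 → loss €1729.
€2026: truthful payoff €115, deviation payoff €0 → loss €115.
€206: outcomes coincide → loss €0.
€2090: truthful payoff €51, deviation payoff €0 → loss €51.
Total loss = €1646 + €1729 + €115 + €51 = €3541.

€3541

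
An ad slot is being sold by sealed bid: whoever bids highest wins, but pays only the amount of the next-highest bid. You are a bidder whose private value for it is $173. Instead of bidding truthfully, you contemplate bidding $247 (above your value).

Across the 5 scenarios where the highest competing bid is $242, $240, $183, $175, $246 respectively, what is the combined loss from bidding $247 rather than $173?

$221

The deviation costs you only when the competing bid falls strictly between $173 and $247; elsewhere both bids give the same outcome.
$242: truthful payoff $0, deviation payoff −$69 → loss $69.
$240: truthful payoff $0, deviation payoff −$67 → loss $67.
$183: truthful payoff $0, deviation payoff −$10 → loss $10.
$175: truthful payoff $0, deviation payoff −$2 → loss $2.
$246: truthful payoff $0, deviation payoff −$73 → loss $73.
Total loss = $69 + $67 + $10 + $2 + $73 = $221.
Truthful bidding weakly dominates here: raising your bid can only win items priced above your value, and lowering it can only forfeit items priced below.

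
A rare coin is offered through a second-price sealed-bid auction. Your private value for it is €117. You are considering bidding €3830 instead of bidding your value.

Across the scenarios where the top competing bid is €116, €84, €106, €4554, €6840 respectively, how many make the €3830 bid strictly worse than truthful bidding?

0

The deviation hurts exactly when the highest competing bid lies strictly between €117 and €3830 — overbidding then wins at a price above your value.
€116: below both → same outcome either way.
€84: below both → same outcome either way.
€106: below both → same outcome either way.
€4554: above both → same outcome either way.
€6840: above both → same outcome either way.
Count: 0.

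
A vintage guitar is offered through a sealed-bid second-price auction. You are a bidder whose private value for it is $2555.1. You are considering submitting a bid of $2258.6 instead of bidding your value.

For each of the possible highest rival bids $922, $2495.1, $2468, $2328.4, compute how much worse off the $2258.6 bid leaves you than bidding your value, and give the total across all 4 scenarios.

$373.8

The deviation costs you only when the competing bid falls strictly between $2258.6 and $2555.1; elsewhere both bids give the same outcome.
$922: outcomes coincide → loss $0.
$2495.1: truthful payoff $60, deviation payoff $0 → loss $60.
$2468: truthful payoff $87.1, deviation payoff $0 → loss $87.1.
$2328.4: truthful payoff $226.7, deviation payoff $0 → loss $226.7.
Total loss = $60 + $87.1 + $226.7 = $373.8.
Because the price is fixed by the runner-up's bid, deviating from your value can only change a good outcome into a bad one — never the reverse.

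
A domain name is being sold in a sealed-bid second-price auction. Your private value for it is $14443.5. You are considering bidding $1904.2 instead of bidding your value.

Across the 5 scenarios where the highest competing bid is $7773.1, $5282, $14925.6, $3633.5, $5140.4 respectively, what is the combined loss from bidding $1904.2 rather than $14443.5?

The deviation costs you only when the competing bid falls strictly between $1904.2 and $14443.5; elsewhere both bids give the same outcome.
$7773.1: truthful payoff $6670.4, deviation payoff $0 → loss $6670.4.
$5282: truthful payoff $9161.5, deviation payoff $0 → loss $9161.5.
$14925.6: outcomes coincide → loss $0.
$3633.5: truthful payoff $10810, deviation payoff $0 → loss $10810.
$5140.4: truthful payoff $9303.1, deviation payoff $0 → loss $9303.1.
Total loss = $6670.4 + $9161.5 + $10810 + $9303.1 = $35945.
Because the price is fixed by the runner-up's bid, deviating from your value can only change a good outcome into a bad one — never the reverse.

$35945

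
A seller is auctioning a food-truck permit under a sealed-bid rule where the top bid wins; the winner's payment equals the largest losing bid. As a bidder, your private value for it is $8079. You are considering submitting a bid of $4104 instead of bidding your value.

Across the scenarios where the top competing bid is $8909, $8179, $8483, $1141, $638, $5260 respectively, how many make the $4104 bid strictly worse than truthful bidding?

The deviation hurts exactly when the highest competing bid lies strictly between $4104 and $8079 — underbidding then forfeits a profitable win.
$8909: above both → same outcome either way.
$8179: above both → same outcome either way.
$8483: above both → same outcome either way.
$1141: below both → same outcome either way.
$638: below both → same outcome either way.
$5260: inside the interval → strictly worse (loss $2819).
Count: 1.

1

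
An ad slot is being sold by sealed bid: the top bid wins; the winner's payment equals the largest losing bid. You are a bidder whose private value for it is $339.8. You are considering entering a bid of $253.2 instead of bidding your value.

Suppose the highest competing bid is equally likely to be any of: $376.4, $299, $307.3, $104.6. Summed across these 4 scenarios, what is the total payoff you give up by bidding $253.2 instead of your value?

The deviation costs you only when the competing bid falls strictly between $253.2 and $339.8; elsewhere both bids give the same outcome.
$376.4: outcomes coincide → loss $0.
$299: truthful payoff $40.8, deviation payoff $0 → loss $40.8.
$307.3: truthful payoff $32.5, deviation payoff $0 → loss $32.5.
$104.6: outcomes coincide → loss $0.
Total loss = $40.8 + $32.5 = $73.3.
Because the price is fixed by the runner-up's bid, deviating from your value can only change a good outcome into a bad one — never the reverse.

$73.3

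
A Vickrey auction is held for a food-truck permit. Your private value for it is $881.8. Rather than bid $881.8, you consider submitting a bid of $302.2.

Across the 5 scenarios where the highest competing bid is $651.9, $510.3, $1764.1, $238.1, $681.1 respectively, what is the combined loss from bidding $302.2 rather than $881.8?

$802.1

The deviation costs you only when the competing bid falls strictly between $302.2 and $881.8; elsewhere both bids give the same outcome.
$651.9: truthful payoff $229.9, deviation payoff $0 → loss $229.9.
$510.3: truthful payoff $371.5, deviation payoff $0 → loss $371.5.
$1764.1: outcomes coincide → loss $0.
$238.1: outcomes coincide → loss $0.
$681.1: truthful payoff $200.7, deviation payoff $0 → loss $200.7.
Total loss = $229.9 + $371.5 + $200.7 = $802.1.
Truthful bidding weakly dominates here: raising your bid can only win items priced above your value, and lowering it can only forfeit items priced below.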